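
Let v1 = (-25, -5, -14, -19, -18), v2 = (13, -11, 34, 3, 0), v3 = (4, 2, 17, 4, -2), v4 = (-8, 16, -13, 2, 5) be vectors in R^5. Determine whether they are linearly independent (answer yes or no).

Form the matrix with these vectors as rows and row reduce.
R2 ← R2 + (13/25)·R1: [0, -68/5, 668/25, -172/25, -234/25]
R3 ← R3 + (4/25)·R1: [0, 6/5, 369/25, 24/25, -122/25]
R4 ← R4 − (8/25)·R1: [0, 88/5, -213/25, 202/25, 269/25]
R3 ← R3 + (3/34)·R2: [0, 0, 291/17, 6/17, -97/17]
R4 ← R4 + (22/17)·R2: [0, 0, 443/17, -14/17, -23/17]
R4 ← R4 − (443/291)·R3: [0, 0, 0, -132/97, 22/3]
4 nonzero rows, so the 4 vectors span a space of dimension 4.
Since 4 = 4, the vectors are linearly independent.

yes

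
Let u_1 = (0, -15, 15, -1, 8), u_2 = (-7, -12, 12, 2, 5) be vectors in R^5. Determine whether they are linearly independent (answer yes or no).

yes

Form the matrix with these vectors as rows and row reduce.
Swap R1 ↔ R2
2 nonzero rows, so the 2 vectors span a space of dimension 2.
Since 2 = 2, the vectors are linearly independent.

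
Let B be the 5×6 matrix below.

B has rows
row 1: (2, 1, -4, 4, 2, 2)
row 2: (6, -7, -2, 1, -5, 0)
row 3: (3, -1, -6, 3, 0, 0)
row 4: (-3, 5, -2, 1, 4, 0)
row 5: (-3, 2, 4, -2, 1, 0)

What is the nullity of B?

Row reduce to echelon form.
R2 ← R2 − (3)·R1: [0, -10, 10, -11, -11, -6]
R3 ← R3 − (3/2)·R1: [0, -5/2, 0, -3, -3, -3]
R4 ← R4 + (3/2)·R1: [0, 13/2, -8, 7, 7, 3]
R5 ← R5 + (3/2)·R1: [0, 7/2, -2, 4, 4, 3]
R3 ← R3 − (1/4)·R2: [0, 0, -5/2, -1/4, -1/4, -3/2]
R4 ← R4 + (13/20)·R2: [0, 0, -3/2, -3/20, -3/20, -9/10]
R5 ← R5 + (7/20)·R2: [0, 0, 3/2, 3/20, 3/20, 9/10]
R4 ← R4 − (3/5)·R3: [0, 0, 0, 0, 0, 0]
R5 ← R5 + (3/5)·R3: [0, 0, 0, 0, 0, 0]
3 nonzero rows, so rank(B) = 3.
B has 6 columns; by rank–nullity, nullity = 6 − 3 = 3.

3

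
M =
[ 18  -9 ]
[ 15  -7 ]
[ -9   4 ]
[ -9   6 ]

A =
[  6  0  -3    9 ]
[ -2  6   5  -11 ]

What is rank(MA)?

2

First compute MA:
[[126, -54, -99, 261],
 [104, -42, -80, 212],
 [-62,  24,  47, -125],
 [-66,  36,  57, -147]]
Now row reduce the product.
R2 ← R2 − (52/63)·R1: [0, 18/7, 12/7, -24/7]
R3 ← R3 + (31/63)·R1: [0, -18/7, -12/7, 24/7]
R4 ← R4 + (11/21)·R1: [0, 54/7, 36/7, -72/7]
R3 ← R3 + R2: [0, 0, 0, 0]
R4 ← R4 − (3)·R2: [0, 0, 0, 0]
2 nonzero rows, so rank(MA) = 2.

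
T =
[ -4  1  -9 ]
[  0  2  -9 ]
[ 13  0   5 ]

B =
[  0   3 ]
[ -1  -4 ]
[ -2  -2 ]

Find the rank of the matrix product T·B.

First compute TB:
[[ 17,   2],
 [ 16,  10],
 [-10,  29]]
Now row reduce the product.
R2 ← R2 − (16/17)·R1: [0, 138/17]
R3 ← R3 + (10/17)·R1: [0, 513/17]
R3 ← R3 − (171/46)·R2: [0, 0]
2 nonzero rows, so rank(TB) = 2.

2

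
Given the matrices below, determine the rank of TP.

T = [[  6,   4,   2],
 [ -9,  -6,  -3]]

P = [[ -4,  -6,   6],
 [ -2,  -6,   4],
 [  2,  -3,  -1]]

First compute TP:
[[-28, -66,  50],
 [ 42,  99, -75]]
Now row reduce the product.
R2 ← R2 + (3/2)·R1: [0, 0, 0]
1 nonzero row, so rank(TP) = 1.

1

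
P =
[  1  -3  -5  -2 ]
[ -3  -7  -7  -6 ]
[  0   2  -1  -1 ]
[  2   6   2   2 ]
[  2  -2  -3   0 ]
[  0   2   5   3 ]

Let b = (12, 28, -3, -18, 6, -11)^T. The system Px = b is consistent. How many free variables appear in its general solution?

1

Row reduce the augmented matrix [P | b].
R2 ← R2 + (3)·R1: [0, -16, -22, -12, 64]
R4 ← R4 − (2)·R1: [0, 12, 12, 6, -42]
R5 ← R5 − (2)·R1: [0, 4, 7, 4, -18]
R3 ← R3 + (1/8)·R2: [0, 0, -15/4, -5/2, 5]
R4 ← R4 + (3/4)·R2: [0, 0, -9/2, -3, 6]
R5 ← R5 + (1/4)·R2: [0, 0, 3/2, 1, -2]
R6 ← R6 + (1/8)·R2: [0, 0, 9/4, 3/2, -3]
R4 ← R4 − (6/5)·R3: [0, 0, 0, 0, 0]
R5 ← R5 + (2/5)·R3: [0, 0, 0, 0, 0]
R6 ← R6 + (3/5)·R3: [0, 0, 0, 0, 0]
The echelon form has 3 nonzero rows, and every pivot lies in the first 4 columns, so rank(P) = rank([P|b]) = 3.
The system is consistent.
Free variables = (unknowns) − (rank) = 4 − 3 = 1.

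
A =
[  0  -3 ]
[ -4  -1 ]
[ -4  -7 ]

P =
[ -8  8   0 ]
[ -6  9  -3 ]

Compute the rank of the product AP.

2

First compute AP:
[[ 18, -27,   9],
 [ 38, -41,   3],
 [ 74, -95,  21]]
Now row reduce the product.
R2 ← R2 − (19/9)·R1: [0, 16, -16]
R3 ← R3 − (37/9)·R1: [0, 16, -16]
R3 ← R3 − R2: [0, 0, 0]
2 nonzero rows, so rank(AP) = 2.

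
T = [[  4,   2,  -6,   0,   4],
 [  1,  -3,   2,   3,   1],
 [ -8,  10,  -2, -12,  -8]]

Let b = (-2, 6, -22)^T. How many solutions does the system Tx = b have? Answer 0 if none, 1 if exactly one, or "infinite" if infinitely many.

infinite

Row reduce the augmented matrix [T | b].
R2 ← R2 − (1/4)·R1: [0, -7/2, 7/2, 3, 0, 13/2]
R3 ← R3 + (2)·R1: [0, 14, -14, -12, 0, -26]
R3 ← R3 + (4)·R2: [0, 0, 0, 0, 0, 0]
The echelon form has 2 nonzero rows, and every pivot lies in the first 5 columns, so rank(T) = rank([T|b]) = 2.
The system is consistent.
rank = 2 < 5 unknowns, so there are infinitely many solutions.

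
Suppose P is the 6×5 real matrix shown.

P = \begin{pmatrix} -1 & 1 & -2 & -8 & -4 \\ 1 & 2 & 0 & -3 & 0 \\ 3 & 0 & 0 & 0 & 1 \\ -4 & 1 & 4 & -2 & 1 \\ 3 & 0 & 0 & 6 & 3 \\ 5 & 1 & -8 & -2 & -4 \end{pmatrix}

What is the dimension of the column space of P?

Row reduce to echelon form.
R2 ← R2 + R1: [0, 3, -2, -11, -4]
R3 ← R3 + (3)·R1: [0, 3, -6, -24, -11]
R4 ← R4 − (4)·R1: [0, -3, 12, 30, 17]
R5 ← R5 + (3)·R1: [0, 3, -6, -18, -9]
R6 ← R6 + (5)·R1: [0, 6, -18, -42, -24]
R3 ← R3 − R2: [0, 0, -4, -13, -7]
R4 ← R4 + R2: [0, 0, 10, 19, 13]
R5 ← R5 − R2: [0, 0, -4, -7, -5]
R6 ← R6 − (2)·R2: [0, 0, -14, -20, -16]
R4 ← R4 + (5/2)·R3: [0, 0, 0, -27/2, -9/2]
R5 ← R5 − R3: [0, 0, 0, 6, 2]
R6 ← R6 − (7/2)·R3: [0, 0, 0, 51/2, 17/2]
R5 ← R5 + (4/9)·R4: [0, 0, 0, 0, 0]
R6 ← R6 + (17/9)·R4: [0, 0, 0, 0, 0]
Echelon form has 4 nonzero rows, so rank(P) = 4.
The column space has dimension equal to the rank: 4.

4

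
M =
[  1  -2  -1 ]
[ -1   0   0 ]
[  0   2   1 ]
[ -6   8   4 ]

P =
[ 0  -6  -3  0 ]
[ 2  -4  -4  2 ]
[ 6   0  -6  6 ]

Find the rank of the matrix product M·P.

First compute MP:
[[-10,   2,  11, -10],
 [  0,   6,   3,   0],
 [ 10,  -8, -14,  10],
 [ 40,   4, -38,  40]]
Now row reduce the product.
R3 ← R3 + R1: [0, -6, -3, 0]
R4 ← R4 + (4)·R1: [0, 12, 6, 0]
R3 ← R3 + R2: [0, 0, 0, 0]
R4 ← R4 − (2)·R2: [0, 0, 0, 0]
2 nonzero rows, so rank(MP) = 2.

2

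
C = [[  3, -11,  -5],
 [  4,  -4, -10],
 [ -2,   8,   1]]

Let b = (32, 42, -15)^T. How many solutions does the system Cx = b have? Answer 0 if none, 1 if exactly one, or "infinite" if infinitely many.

1

Row reduce the augmented matrix [C | b].
R2 ← R2 − (4/3)·R1: [0, 32/3, -10/3, -2/3]
R3 ← R3 + (2/3)·R1: [0, 2/3, -7/3, 19/3]
R3 ← R3 − (1/16)·R2: [0, 0, -17/8, 51/8]
The echelon form has 3 nonzero rows, and every pivot lies in the first 3 columns, so rank(C) = rank([C|b]) = 3.
The system is consistent.
rank = 3 = number of unknowns, so the solution is unique.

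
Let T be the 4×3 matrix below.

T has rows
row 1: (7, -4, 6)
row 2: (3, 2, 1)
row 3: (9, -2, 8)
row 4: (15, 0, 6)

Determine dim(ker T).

Row reduce to echelon form.
R2 ← R2 − (3/7)·R1: [0, 26/7, -11/7]
R3 ← R3 − (9/7)·R1: [0, 22/7, 2/7]
R4 ← R4 − (15/7)·R1: [0, 60/7, -48/7]
R3 ← R3 − (11/13)·R2: [0, 0, 21/13]
R4 ← R4 − (30/13)·R2: [0, 0, -42/13]
R4 ← R4 + (2)·R3: [0, 0, 0]
3 nonzero rows, so rank(T) = 3.
T has 3 columns; by rank–nullity, nullity = 3 − 3 = 0.

0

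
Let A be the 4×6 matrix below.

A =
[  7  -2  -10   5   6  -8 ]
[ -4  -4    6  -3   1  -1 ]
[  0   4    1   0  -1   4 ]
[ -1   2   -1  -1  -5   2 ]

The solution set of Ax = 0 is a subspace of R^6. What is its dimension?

Row reduce to echelon form.
R2 ← R2 + (4/7)·R1: [0, -36/7, 2/7, -1/7, 31/7, -39/7]
R4 ← R4 + (1/7)·R1: [0, 12/7, -17/7, -2/7, -29/7, 6/7]
R3 ← R3 + (7/9)·R2: [0, 0, 11/9, -1/9, 22/9, -1/3]
R4 ← R4 + (1/3)·R2: [0, 0, -7/3, -1/3, -8/3, -1]
R4 ← R4 + (21/11)·R3: [0, 0, 0, -6/11, 2, -18/11]
4 nonzero rows, so rank(A) = 4.
A has 6 columns; by rank–nullity, nullity = 6 − 4 = 2.

2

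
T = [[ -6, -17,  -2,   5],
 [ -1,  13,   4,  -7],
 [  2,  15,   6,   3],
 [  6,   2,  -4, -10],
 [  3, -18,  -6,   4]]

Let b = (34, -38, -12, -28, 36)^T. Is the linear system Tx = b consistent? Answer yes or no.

yes

Row reduce the augmented matrix [T | b].
R2 ← R2 − (1/6)·R1: [0, 95/6, 13/3, -47/6, -131/3]
R3 ← R3 + (1/3)·R1: [0, 28/3, 16/3, 14/3, -2/3]
R4 ← R4 + R1: [0, -15, -6, -5, 6]
R5 ← R5 + (1/2)·R1: [0, -53/2, -7, 13/2, 53]
R3 ← R3 − (56/95)·R2: [0, 0, 264/95, 882/95, 2382/95]
R4 ← R4 + (18/19)·R2: [0, 0, -36/19, -236/19, -672/19]
R5 ← R5 + (159/95)·R2: [0, 0, 24/95, -628/95, -1908/95]
R4 ← R4 + (15/22)·R3: [0, 0, 0, -67/11, -201/11]
R5 ← R5 − (1/11)·R3: [0, 0, 0, -82/11, -246/11]
R5 ← R5 − (82/67)·R4: [0, 0, 0, 0, 0]
The echelon form has 4 nonzero rows, and every pivot lies in the first 4 columns, so rank(T) = rank([T|b]) = 4.
The system is consistent.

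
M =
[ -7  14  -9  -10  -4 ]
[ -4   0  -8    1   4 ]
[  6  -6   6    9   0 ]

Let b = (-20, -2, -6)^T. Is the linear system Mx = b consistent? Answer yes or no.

Row reduce the augmented matrix [M | b].
R2 ← R2 − (4/7)·R1: [0, -8, -20/7, 47/7, 44/7, 66/7]
R3 ← R3 + (6/7)·R1: [0, 6, -12/7, 3/7, -24/7, -162/7]
R3 ← R3 + (3/4)·R2: [0, 0, -27/7, 153/28, 9/7, -225/14]
The echelon form has 3 nonzero rows, and every pivot lies in the first 5 columns, so rank(M) = rank([M|b]) = 3.
The system is consistent.

yes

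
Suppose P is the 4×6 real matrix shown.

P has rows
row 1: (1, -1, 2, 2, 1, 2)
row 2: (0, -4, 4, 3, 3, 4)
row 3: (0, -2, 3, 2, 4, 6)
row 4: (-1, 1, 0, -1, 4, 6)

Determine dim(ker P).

Row reduce to echelon form.
R4 ← R4 + R1: [0, 0, 2, 1, 5, 8]
R3 ← R3 − (1/2)·R2: [0, 0, 1, 1/2, 5/2, 4]
R4 ← R4 − (2)·R3: [0, 0, 0, 0, 0, 0]
3 nonzero rows, so rank(P) = 3.
P has 6 columns; by rank–nullity, nullity = 6 − 3 = 3.

3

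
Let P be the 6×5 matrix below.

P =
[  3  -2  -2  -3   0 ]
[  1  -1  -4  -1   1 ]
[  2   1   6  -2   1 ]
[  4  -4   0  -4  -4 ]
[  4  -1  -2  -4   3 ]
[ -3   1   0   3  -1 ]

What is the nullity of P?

2

Row reduce to echelon form.
R2 ← R2 − (1/3)·R1: [0, -1/3, -10/3, 0, 1]
R3 ← R3 − (2/3)·R1: [0, 7/3, 22/3, 0, 1]
R4 ← R4 − (4/3)·R1: [0, -4/3, 8/3, 0, -4]
R5 ← R5 − (4/3)·R1: [0, 5/3, 2/3, 0, 3]
R6 ← R6 + R1: [0, -1, -2, 0, -1]
R3 ← R3 + (7)·R2: [0, 0, -16, 0, 8]
R4 ← R4 − (4)·R2: [0, 0, 16, 0, -8]
R5 ← R5 + (5)·R2: [0, 0, -16, 0, 8]
R6 ← R6 − (3)·R2: [0, 0, 8, 0, -4]
R4 ← R4 + R3: [0, 0, 0, 0, 0]
R5 ← R5 − R3: [0, 0, 0, 0, 0]
R6 ← R6 + (1/2)·R3: [0, 0, 0, 0, 0]
3 nonzero rows, so rank(P) = 3.
P has 5 columns; by rank–nullity, nullity = 5 − 3 = 2.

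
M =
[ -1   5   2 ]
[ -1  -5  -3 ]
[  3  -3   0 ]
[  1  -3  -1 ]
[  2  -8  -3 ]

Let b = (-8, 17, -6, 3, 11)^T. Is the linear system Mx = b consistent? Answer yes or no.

Row reduce the augmented matrix [M | b].
R2 ← R2 − R1: [0, -10, -5, 25]
R3 ← R3 + (3)·R1: [0, 12, 6, -30]
R4 ← R4 + R1: [0, 2, 1, -5]
R5 ← R5 + (2)·R1: [0, 2, 1, -5]
R3 ← R3 + (6/5)·R2: [0, 0, 0, 0]
R4 ← R4 + (1/5)·R2: [0, 0, 0, 0]
R5 ← R5 + (1/5)·R2: [0, 0, 0, 0]
The echelon form has 2 nonzero rows, and every pivot lies in the first 3 columns, so rank(M) = rank([M|b]) = 2.
The system is consistent.

yes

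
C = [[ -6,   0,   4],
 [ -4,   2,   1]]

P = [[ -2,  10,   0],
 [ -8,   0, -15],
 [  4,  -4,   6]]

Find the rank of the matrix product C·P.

First compute CP:
[[ 28, -76,  24],
 [ -4, -44, -24]]
Now row reduce the product.
R2 ← R2 + (1/7)·R1: [0, -384/7, -144/7]
2 nonzero rows, so rank(CP) = 2.

2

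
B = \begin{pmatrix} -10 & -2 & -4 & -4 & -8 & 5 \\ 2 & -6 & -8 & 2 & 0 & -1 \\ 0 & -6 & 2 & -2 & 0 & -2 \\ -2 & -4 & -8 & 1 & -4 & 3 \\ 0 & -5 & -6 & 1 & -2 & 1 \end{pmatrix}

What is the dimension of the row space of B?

Row reduce to echelon form.
R2 ← R2 + (1/5)·R1: [0, -32/5, -44/5, 6/5, -8/5, 0]
R4 ← R4 − (1/5)·R1: [0, -18/5, -36/5, 9/5, -12/5, 2]
R3 ← R3 − (15/16)·R2: [0, 0, 41/4, -25/8, 3/2, -2]
R4 ← R4 − (9/16)·R2: [0, 0, -9/4, 9/8, -3/2, 2]
R5 ← R5 − (25/32)·R2: [0, 0, 7/8, 1/16, -3/4, 1]
R4 ← R4 + (9/41)·R3: [0, 0, 0, 18/41, -48/41, 64/41]
R5 ← R5 − (7/82)·R3: [0, 0, 0, 27/82, -36/41, 48/41]
R5 ← R5 − (3/4)·R4: [0, 0, 0, 0, 0, 0]
Echelon form has 4 nonzero rows, so rank(B) = 4.
The row space has dimension equal to the rank: 4.

4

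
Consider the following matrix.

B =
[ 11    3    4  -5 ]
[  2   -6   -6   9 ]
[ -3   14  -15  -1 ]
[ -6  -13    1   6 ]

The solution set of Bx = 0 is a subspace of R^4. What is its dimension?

Row reduce to echelon form.
R2 ← R2 − (2/11)·R1: [0, -72/11, -74/11, 109/11]
R3 ← R3 + (3/11)·R1: [0, 163/11, -153/11, -26/11]
R4 ← R4 + (6/11)·R1: [0, -125/11, 35/11, 36/11]
R3 ← R3 + (163/72)·R2: [0, 0, -1049/36, 1445/72]
R4 ← R4 − (125/72)·R2: [0, 0, 535/36, -1003/72]
R4 ← R4 + (535/1049)·R3: [0, 0, 0, -3876/1049]
4 nonzero rows, so rank(B) = 4.
B has 4 columns; by rank–nullity, nullity = 4 − 4 = 0.

0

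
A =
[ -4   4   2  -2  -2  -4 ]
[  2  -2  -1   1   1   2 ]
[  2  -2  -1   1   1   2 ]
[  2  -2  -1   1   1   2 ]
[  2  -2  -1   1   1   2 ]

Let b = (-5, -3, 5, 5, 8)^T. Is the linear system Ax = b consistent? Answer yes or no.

no

Row reduce the augmented matrix [A | b].
R2 ← R2 + (1/2)·R1: [0, 0, 0, 0, 0, 0, -11/2]
R3 ← R3 + (1/2)·R1: [0, 0, 0, 0, 0, 0, 5/2]
R4 ← R4 + (1/2)·R1: [0, 0, 0, 0, 0, 0, 5/2]
R5 ← R5 + (1/2)·R1: [0, 0, 0, 0, 0, 0, 11/2]
R3 ← R3 + (5/11)·R2: [0, 0, 0, 0, 0, 0, 0]
R4 ← R4 + (5/11)·R2: [0, 0, 0, 0, 0, 0, 0]
R5 ← R5 + R2: [0, 0, 0, 0, 0, 0, 0]
The echelon form has 2 nonzero rows; the last pivot sits in the augmented column, so rank(A) = 1 but rank([A|b]) = 2.
Since the ranks differ, the system is inconsistent.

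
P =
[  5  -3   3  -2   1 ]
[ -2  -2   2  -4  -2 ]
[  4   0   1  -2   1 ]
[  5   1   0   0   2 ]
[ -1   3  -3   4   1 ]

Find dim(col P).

Row reduce to echelon form.
R2 ← R2 + (2/5)·R1: [0, -16/5, 16/5, -24/5, -8/5]
R3 ← R3 − (4/5)·R1: [0, 12/5, -7/5, -2/5, 1/5]
R4 ← R4 − R1: [0, 4, -3, 2, 1]
R5 ← R5 + (1/5)·R1: [0, 12/5, -12/5, 18/5, 6/5]
R3 ← R3 + (3/4)·R2: [0, 0, 1, -4, -1]
R4 ← R4 + (5/4)·R2: [0, 0, 1, -4, -1]
R5 ← R5 + (3/4)·R2: [0, 0, 0, 0, 0]
R4 ← R4 − R3: [0, 0, 0, 0, 0]
Echelon form has 3 nonzero rows, so rank(P) = 3.
The column space has dimension equal to the rank: 3.

3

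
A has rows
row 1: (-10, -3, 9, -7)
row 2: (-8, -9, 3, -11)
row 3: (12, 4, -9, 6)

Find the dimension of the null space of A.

Row reduce to echelon form.
R2 ← R2 − (4/5)·R1: [0, -33/5, -21/5, -27/5]
R3 ← R3 + (6/5)·R1: [0, 2/5, 9/5, -12/5]
R3 ← R3 + (2/33)·R2: [0, 0, 17/11, -30/11]
3 nonzero rows, so rank(A) = 3.
A has 4 columns; by rank–nullity, nullity = 4 − 3 = 1.

1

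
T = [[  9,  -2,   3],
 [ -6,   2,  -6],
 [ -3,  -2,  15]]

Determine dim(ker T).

Row reduce to echelon form.
R2 ← R2 + (2/3)·R1: [0, 2/3, -4]
R3 ← R3 + (1/3)·R1: [0, -8/3, 16]
R3 ← R3 + (4)·R2: [0, 0, 0]
2 nonzero rows, so rank(T) = 2.
T has 3 columns; by rank–nullity, nullity = 3 − 2 = 1.

1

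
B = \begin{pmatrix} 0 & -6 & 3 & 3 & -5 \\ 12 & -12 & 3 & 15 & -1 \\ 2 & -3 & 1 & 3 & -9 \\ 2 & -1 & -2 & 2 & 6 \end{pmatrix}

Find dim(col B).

4

Row reduce to echelon form.
Swap R1 ↔ R2
R3 ← R3 − (1/6)·R1: [0, -1, 1/2, 1/2, -53/6]
R4 ← R4 − (1/6)·R1: [0, 1, -5/2, -1/2, 37/6]
R3 ← R3 − (1/6)·R2: [0, 0, 0, 0, -8]
R4 ← R4 + (1/6)·R2: [0, 0, -2, 0, 16/3]
Swap R3 ↔ R4
Echelon form has 4 nonzero rows, so rank(B) = 4.
The column space has dimension equal to the rank: 4.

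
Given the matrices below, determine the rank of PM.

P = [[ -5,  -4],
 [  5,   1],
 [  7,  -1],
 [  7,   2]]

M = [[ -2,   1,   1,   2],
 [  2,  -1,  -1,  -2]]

First compute PM:
[[  2,  -1,  -1,  -2],
 [ -8,   4,   4,   8],
 [-16,   8,   8,  16],
 [-10,   5,   5,  10]]
Now row reduce the product.
R2 ← R2 + (4)·R1: [0, 0, 0, 0]
R3 ← R3 + (8)·R1: [0, 0, 0, 0]
R4 ← R4 + (5)·R1: [0, 0, 0, 0]
1 nonzero row, so rank(PM) = 1.

1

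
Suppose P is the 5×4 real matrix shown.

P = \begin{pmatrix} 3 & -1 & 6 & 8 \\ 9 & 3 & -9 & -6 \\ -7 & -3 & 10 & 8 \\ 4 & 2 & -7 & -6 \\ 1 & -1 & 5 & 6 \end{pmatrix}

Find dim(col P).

2

Row reduce to echelon form.
R2 ← R2 − (3)·R1: [0, 6, -27, -30]
R3 ← R3 + (7/3)·R1: [0, -16/3, 24, 80/3]
R4 ← R4 − (4/3)·R1: [0, 10/3, -15, -50/3]
R5 ← R5 − (1/3)·R1: [0, -2/3, 3, 10/3]
R3 ← R3 + (8/9)·R2: [0, 0, 0, 0]
R4 ← R4 − (5/9)·R2: [0, 0, 0, 0]
R5 ← R5 + (1/9)·R2: [0, 0, 0, 0]
Echelon form has 2 nonzero rows, so rank(P) = 2.
The column space has dimension equal to the rank: 2.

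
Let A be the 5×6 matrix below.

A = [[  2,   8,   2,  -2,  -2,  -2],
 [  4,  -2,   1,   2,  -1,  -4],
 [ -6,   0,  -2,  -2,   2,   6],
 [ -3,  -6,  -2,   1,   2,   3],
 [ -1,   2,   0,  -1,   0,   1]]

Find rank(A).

Row reduce to echelon form.
R2 ← R2 − (2)·R1: [0, -18, -3, 6, 3, 0]
R3 ← R3 + (3)·R1: [0, 24, 4, -8, -4, 0]
R4 ← R4 + (3/2)·R1: [0, 6, 1, -2, -1, 0]
R5 ← R5 + (1/2)·R1: [0, 6, 1, -2, -1, 0]
R3 ← R3 + (4/3)·R2: [0, 0, 0, 0, 0, 0]
R4 ← R4 + (1/3)·R2: [0, 0, 0, 0, 0, 0]
R5 ← R5 + (1/3)·R2: [0, 0, 0, 0, 0, 0]
Echelon form has 2 nonzero rows, so rank(A) = 2.

2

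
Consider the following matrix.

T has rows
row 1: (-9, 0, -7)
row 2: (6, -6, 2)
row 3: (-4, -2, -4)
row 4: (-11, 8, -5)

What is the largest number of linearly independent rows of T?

2

Row reduce to echelon form.
R2 ← R2 + (2/3)·R1: [0, -6, -8/3]
R3 ← R3 − (4/9)·R1: [0, -2, -8/9]
R4 ← R4 − (11/9)·R1: [0, 8, 32/9]
R3 ← R3 − (1/3)·R2: [0, 0, 0]
R4 ← R4 + (4/3)·R2: [0, 0, 0]
Echelon form has 2 nonzero rows, so rank(T) = 2.
The rank gives the maximum number of linearly independent rows: 2.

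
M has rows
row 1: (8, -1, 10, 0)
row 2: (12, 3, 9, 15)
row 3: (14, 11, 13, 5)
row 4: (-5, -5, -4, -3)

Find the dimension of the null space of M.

Row reduce to echelon form.
R2 ← R2 − (3/2)·R1: [0, 9/2, -6, 15]
R3 ← R3 − (7/4)·R1: [0, 51/4, -9/2, 5]
R4 ← R4 + (5/8)·R1: [0, -45/8, 9/4, -3]
R3 ← R3 − (17/6)·R2: [0, 0, 25/2, -75/2]
R4 ← R4 + (5/4)·R2: [0, 0, -21/4, 63/4]
R4 ← R4 + (21/50)·R3: [0, 0, 0, 0]
3 nonzero rows, so rank(M) = 3.
M has 4 columns; by rank–nullity, nullity = 4 − 3 = 1.

1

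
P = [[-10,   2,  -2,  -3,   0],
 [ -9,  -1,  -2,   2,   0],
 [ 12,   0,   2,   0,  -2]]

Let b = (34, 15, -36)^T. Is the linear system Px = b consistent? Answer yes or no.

yes

Row reduce the augmented matrix [P | b].
R2 ← R2 − (9/10)·R1: [0, -14/5, -1/5, 47/10, 0, -78/5]
R3 ← R3 + (6/5)·R1: [0, 12/5, -2/5, -18/5, -2, 24/5]
R3 ← R3 + (6/7)·R2: [0, 0, -4/7, 3/7, -2, -60/7]
The echelon form has 3 nonzero rows, and every pivot lies in the first 5 columns, so rank(P) = rank([P|b]) = 3.
The system is consistent.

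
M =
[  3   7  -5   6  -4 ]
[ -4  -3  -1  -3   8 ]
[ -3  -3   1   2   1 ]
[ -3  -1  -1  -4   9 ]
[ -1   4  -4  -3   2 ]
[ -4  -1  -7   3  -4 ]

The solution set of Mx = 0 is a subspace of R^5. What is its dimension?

0

Row reduce to echelon form.
R2 ← R2 + (4/3)·R1: [0, 19/3, -23/3, 5, 8/3]
R3 ← R3 + R1: [0, 4, -4, 8, -3]
R4 ← R4 + R1: [0, 6, -6, 2, 5]
R5 ← R5 + (1/3)·R1: [0, 19/3, -17/3, -1, 2/3]
R6 ← R6 + (4/3)·R1: [0, 25/3, -41/3, 11, -28/3]
R3 ← R3 − (12/19)·R2: [0, 0, 16/19, 92/19, -89/19]
R4 ← R4 − (18/19)·R2: [0, 0, 24/19, -52/19, 47/19]
R5 ← R5 − R2: [0, 0, 2, -6, -2]
R6 ← R6 − (25/19)·R2: [0, 0, -68/19, 84/19, -244/19]
R4 ← R4 − (3/2)·R3: [0, 0, 0, -10, 19/2]
R5 ← R5 − (19/8)·R3: [0, 0, 0, -35/2, 73/8]
R6 ← R6 + (17/4)·R3: [0, 0, 0, 25, -131/4]
R5 ← R5 − (7/4)·R4: [0, 0, 0, 0, -15/2]
R6 ← R6 + (5/2)·R4: [0, 0, 0, 0, -9]
R6 ← R6 − (6/5)·R5: [0, 0, 0, 0, 0]
5 nonzero rows, so rank(M) = 5.
M has 5 columns; by rank–nullity, nullity = 5 − 5 = 0.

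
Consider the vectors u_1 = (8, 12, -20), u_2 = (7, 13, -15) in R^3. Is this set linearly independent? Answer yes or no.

yes

Form the matrix with these vectors as rows and row reduce.
R2 ← R2 − (7/8)·R1: [0, 5/2, 5/2]
2 nonzero rows, so the 2 vectors span a space of dimension 2.
Since 2 = 2, the vectors are linearly independent.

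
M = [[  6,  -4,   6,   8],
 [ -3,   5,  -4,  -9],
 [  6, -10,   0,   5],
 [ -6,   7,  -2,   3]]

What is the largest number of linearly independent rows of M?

4

Row reduce to echelon form.
R2 ← R2 + (1/2)·R1: [0, 3, -1, -5]
R3 ← R3 − R1: [0, -6, -6, -3]
R4 ← R4 + R1: [0, 3, 4, 11]
R3 ← R3 + (2)·R2: [0, 0, -8, -13]
R4 ← R4 − R2: [0, 0, 5, 16]
R4 ← R4 + (5/8)·R3: [0, 0, 0, 63/8]
Echelon form has 4 nonzero rows, so rank(M) = 4.
The rank gives the maximum number of linearly independent rows: 4.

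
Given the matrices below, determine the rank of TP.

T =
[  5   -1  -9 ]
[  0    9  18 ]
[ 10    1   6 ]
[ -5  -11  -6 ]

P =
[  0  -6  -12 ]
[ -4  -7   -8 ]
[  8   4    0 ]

3

First compute TP:
[[-68, -59, -52],
 [108,   9, -72],
 [ 44, -43, -128],
 [ -4,  83, 148]]
Now row reduce the product.
R2 ← R2 + (27/17)·R1: [0, -1440/17, -2628/17]
R3 ← R3 + (11/17)·R1: [0, -1380/17, -2748/17]
R4 ← R4 − (1/17)·R1: [0, 1470/17, 2568/17]
R3 ← R3 − (23/24)·R2: [0, 0, -27/2]
R4 ← R4 + (49/48)·R2: [0, 0, -27/4]
R4 ← R4 − (1/2)·R3: [0, 0, 0]
3 nonzero rows, so rank(TP) = 3.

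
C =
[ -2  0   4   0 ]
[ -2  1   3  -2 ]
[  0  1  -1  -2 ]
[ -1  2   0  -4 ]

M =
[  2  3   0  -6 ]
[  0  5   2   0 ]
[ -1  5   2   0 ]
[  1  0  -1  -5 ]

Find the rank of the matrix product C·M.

First compute CM:
[[ -8,  14,   8,  12],
 [ -9,  14,  10,  22],
 [ -1,   0,   2,  10],
 [ -6,   7,   8,  26]]
Now row reduce the product.
R2 ← R2 − (9/8)·R1: [0, -7/4, 1, 17/2]
R3 ← R3 − (1/8)·R1: [0, -7/4, 1, 17/2]
R4 ← R4 − (3/4)·R1: [0, -7/2, 2, 17]
R3 ← R3 − R2: [0, 0, 0, 0]
R4 ← R4 − (2)·R2: [0, 0, 0, 0]
2 nonzero rows, so rank(CM) = 2.

2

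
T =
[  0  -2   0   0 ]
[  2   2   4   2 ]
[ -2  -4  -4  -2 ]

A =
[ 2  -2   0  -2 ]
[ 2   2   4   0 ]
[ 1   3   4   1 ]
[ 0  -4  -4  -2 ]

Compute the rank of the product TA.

First compute TA:
[[ -4,  -4,  -8,   0],
 [ 12,   4,  16,  -4],
 [-16,  -8, -24,   4]]
Now row reduce the product.
R2 ← R2 + (3)·R1: [0, -8, -8, -4]
R3 ← R3 − (4)·R1: [0, 8, 8, 4]
R3 ← R3 + R2: [0, 0, 0, 0]
2 nonzero rows, so rank(TA) = 2.

2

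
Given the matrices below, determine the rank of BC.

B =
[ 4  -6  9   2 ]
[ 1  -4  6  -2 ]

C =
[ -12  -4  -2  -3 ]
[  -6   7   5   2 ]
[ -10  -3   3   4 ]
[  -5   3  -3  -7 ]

2

First compute BC:
[[-112, -79, -17,  -2],
 [-38, -56,   2,  27]]
Now row reduce the product.
R2 ← R2 − (19/56)·R1: [0, -1635/56, 435/56, 775/28]
2 nonzero rows, so rank(BC) = 2.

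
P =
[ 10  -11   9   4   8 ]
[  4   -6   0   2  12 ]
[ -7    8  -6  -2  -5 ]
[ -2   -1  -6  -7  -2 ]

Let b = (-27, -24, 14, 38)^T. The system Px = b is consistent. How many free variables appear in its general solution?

Row reduce the augmented matrix [P | b].
R2 ← R2 − (2/5)·R1: [0, -8/5, -18/5, 2/5, 44/5, -66/5]
R3 ← R3 + (7/10)·R1: [0, 3/10, 3/10, 4/5, 3/5, -49/10]
R4 ← R4 + (1/5)·R1: [0, -16/5, -21/5, -31/5, -2/5, 163/5]
R3 ← R3 + (3/16)·R2: [0, 0, -3/8, 7/8, 9/4, -59/8]
R4 ← R4 − (2)·R2: [0, 0, 3, -7, -18, 59]
R4 ← R4 + (8)·R3: [0, 0, 0, 0, 0, 0]
The echelon form has 3 nonzero rows, and every pivot lies in the first 5 columns, so rank(P) = rank([P|b]) = 3.
The system is consistent.
Free variables = (unknowns) − (rank) = 5 − 3 = 2.

2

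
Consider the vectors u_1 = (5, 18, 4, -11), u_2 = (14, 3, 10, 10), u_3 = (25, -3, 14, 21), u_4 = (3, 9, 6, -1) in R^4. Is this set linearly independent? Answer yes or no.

no

Form the matrix with these vectors as rows and row reduce.
R2 ← R2 − (14/5)·R1: [0, -237/5, -6/5, 204/5]
R3 ← R3 − (5)·R1: [0, -93, -6, 76]
R4 ← R4 − (3/5)·R1: [0, -9/5, 18/5, 28/5]
R3 ← R3 − (155/79)·R2: [0, 0, -288/79, -320/79]
R4 ← R4 − (3/79)·R2: [0, 0, 288/79, 320/79]
R4 ← R4 + R3: [0, 0, 0, 0]
3 nonzero rows, so the 4 vectors span a space of dimension 3.
Since 3 < 4, the vectors are linearly dependent.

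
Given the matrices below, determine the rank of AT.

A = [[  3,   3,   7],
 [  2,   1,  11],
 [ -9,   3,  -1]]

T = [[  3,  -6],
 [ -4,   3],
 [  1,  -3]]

2

First compute AT:
[[  4, -30],
 [ 13, -42],
 [-40,  66]]
Now row reduce the product.
R2 ← R2 − (13/4)·R1: [0, 111/2]
R3 ← R3 + (10)·R1: [0, -234]
R3 ← R3 + (156/37)·R2: [0, 0]
2 nonzero rows, so rank(AT) = 2.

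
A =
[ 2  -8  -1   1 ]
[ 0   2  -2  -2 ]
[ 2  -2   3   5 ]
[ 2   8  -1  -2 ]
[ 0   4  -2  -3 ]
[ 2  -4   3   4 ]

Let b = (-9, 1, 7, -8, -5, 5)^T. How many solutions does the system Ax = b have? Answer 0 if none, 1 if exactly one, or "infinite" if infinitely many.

Row reduce the augmented matrix [A | b].
R3 ← R3 − R1: [0, 6, 4, 4, 16]
R4 ← R4 − R1: [0, 16, 0, -3, 1]
R6 ← R6 − R1: [0, 4, 4, 3, 14]
R3 ← R3 − (3)·R2: [0, 0, 10, 10, 13]
R4 ← R4 − (8)·R2: [0, 0, 16, 13, -7]
R5 ← R5 − (2)·R2: [0, 0, 2, 1, -7]
R6 ← R6 − (2)·R2: [0, 0, 8, 7, 12]
R4 ← R4 − (8/5)·R3: [0, 0, 0, -3, -139/5]
R5 ← R5 − (1/5)·R3: [0, 0, 0, -1, -48/5]
R6 ← R6 − (4/5)·R3: [0, 0, 0, -1, 8/5]
R5 ← R5 − (1/3)·R4: [0, 0, 0, 0, -1/3]
R6 ← R6 − (1/3)·R4: [0, 0, 0, 0, 163/15]
R6 ← R6 + (163/5)·R5: [0, 0, 0, 0, 0]
The echelon form has 5 nonzero rows; the last pivot sits in the augmented column, so rank(A) = 4 but rank([A|b]) = 5.
Since the ranks differ, the system is inconsistent.
It has no solutions.

0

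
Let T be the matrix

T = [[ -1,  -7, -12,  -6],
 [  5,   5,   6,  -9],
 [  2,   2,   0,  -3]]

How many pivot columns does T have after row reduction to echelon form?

Row reduce to echelon form.
R2 ← R2 + (5)·R1: [0, -30, -54, -39]
R3 ← R3 + (2)·R1: [0, -12, -24, -15]
R3 ← R3 − (2/5)·R2: [0, 0, -12/5, 3/5]
Echelon form has 3 nonzero rows, so rank(T) = 3.
Each nonzero row contributes one pivot column: 3 pivot columns.

3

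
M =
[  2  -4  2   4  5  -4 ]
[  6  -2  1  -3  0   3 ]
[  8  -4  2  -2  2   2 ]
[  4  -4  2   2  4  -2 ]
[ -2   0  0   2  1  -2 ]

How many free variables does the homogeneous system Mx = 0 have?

4

Row reduce to echelon form.
R2 ← R2 − (3)·R1: [0, 10, -5, -15, -15, 15]
R3 ← R3 − (4)·R1: [0, 12, -6, -18, -18, 18]
R4 ← R4 − (2)·R1: [0, 4, -2, -6, -6, 6]
R5 ← R5 + R1: [0, -4, 2, 6, 6, -6]
R3 ← R3 − (6/5)·R2: [0, 0, 0, 0, 0, 0]
R4 ← R4 − (2/5)·R2: [0, 0, 0, 0, 0, 0]
R5 ← R5 + (2/5)·R2: [0, 0, 0, 0, 0, 0]
2 nonzero rows, so rank(M) = 2.
M has 6 columns; by rank–nullity, nullity = 6 − 2 = 4.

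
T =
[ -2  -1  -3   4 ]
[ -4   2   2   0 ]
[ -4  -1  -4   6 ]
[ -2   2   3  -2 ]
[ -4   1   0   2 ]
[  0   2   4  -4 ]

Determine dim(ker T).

2

Row reduce to echelon form.
R2 ← R2 − (2)·R1: [0, 4, 8, -8]
R3 ← R3 − (2)·R1: [0, 1, 2, -2]
R4 ← R4 − R1: [0, 3, 6, -6]
R5 ← R5 − (2)·R1: [0, 3, 6, -6]
R3 ← R3 − (1/4)·R2: [0, 0, 0, 0]
R4 ← R4 − (3/4)·R2: [0, 0, 0, 0]
R5 ← R5 − (3/4)·R2: [0, 0, 0, 0]
R6 ← R6 − (1/2)·R2: [0, 0, 0, 0]
2 nonzero rows, so rank(T) = 2.
T has 4 columns; by rank–nullity, nullity = 4 − 2 = 2.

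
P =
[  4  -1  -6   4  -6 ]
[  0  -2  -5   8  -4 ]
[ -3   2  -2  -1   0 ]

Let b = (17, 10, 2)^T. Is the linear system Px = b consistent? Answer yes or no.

yes

Row reduce the augmented matrix [P | b].
R3 ← R3 + (3/4)·R1: [0, 5/4, -13/2, 2, -9/2, 59/4]
R3 ← R3 + (5/8)·R2: [0, 0, -77/8, 7, -7, 21]
The echelon form has 3 nonzero rows, and every pivot lies in the first 5 columns, so rank(P) = rank([P|b]) = 3.
The system is consistent.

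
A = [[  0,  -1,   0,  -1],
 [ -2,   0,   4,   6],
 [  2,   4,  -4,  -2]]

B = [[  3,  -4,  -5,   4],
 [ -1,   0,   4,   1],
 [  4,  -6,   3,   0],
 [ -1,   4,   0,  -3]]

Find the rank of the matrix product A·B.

2

First compute AB:
[[  2,  -4,  -4,   2],
 [  4,   8,  22, -26],
 [-12,   8,  -6,  18]]
Now row reduce the product.
R2 ← R2 − (2)·R1: [0, 16, 30, -30]
R3 ← R3 + (6)·R1: [0, -16, -30, 30]
R3 ← R3 + R2: [0, 0, 0, 0]
2 nonzero rows, so rank(AB) = 2.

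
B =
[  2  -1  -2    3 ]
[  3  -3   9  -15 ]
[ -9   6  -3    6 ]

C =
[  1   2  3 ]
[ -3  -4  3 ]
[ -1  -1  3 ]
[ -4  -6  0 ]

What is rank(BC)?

First compute BC:
[[ -5,  -8,  -3],
 [ 63,  99,  27],
 [-48, -75, -18]]
Now row reduce the product.
R2 ← R2 + (63/5)·R1: [0, -9/5, -54/5]
R3 ← R3 − (48/5)·R1: [0, 9/5, 54/5]
R3 ← R3 + R2: [0, 0, 0]
2 nonzero rows, so rank(BC) = 2.

2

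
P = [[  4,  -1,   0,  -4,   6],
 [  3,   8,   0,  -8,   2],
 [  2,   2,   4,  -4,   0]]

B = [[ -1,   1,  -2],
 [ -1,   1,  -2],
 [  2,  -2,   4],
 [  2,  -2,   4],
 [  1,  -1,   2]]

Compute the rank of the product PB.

First compute PB:
[[ -5,   5, -10],
 [-25,  25, -50],
 [ -4,   4,  -8]]
Now row reduce the product.
R2 ← R2 − (5)·R1: [0, 0, 0]
R3 ← R3 − (4/5)·R1: [0, 0, 0]
1 nonzero row, so rank(PB) = 1.

1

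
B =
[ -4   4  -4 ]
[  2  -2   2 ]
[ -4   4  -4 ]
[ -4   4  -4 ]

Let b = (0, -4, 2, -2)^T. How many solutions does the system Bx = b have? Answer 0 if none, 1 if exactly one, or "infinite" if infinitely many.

0

Row reduce the augmented matrix [B | b].
R2 ← R2 + (1/2)·R1: [0, 0, 0, -4]
R3 ← R3 − R1: [0, 0, 0, 2]
R4 ← R4 − R1: [0, 0, 0, -2]
R3 ← R3 + (1/2)·R2: [0, 0, 0, 0]
R4 ← R4 − (1/2)·R2: [0, 0, 0, 0]
The echelon form has 2 nonzero rows; the last pivot sits in the augmented column, so rank(B) = 1 but rank([B|b]) = 2.
Since the ranks differ, the system is inconsistent.
It has no solutions.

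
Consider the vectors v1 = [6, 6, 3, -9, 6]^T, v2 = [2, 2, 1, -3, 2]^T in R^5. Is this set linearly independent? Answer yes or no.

Form the matrix with these vectors as rows and row reduce.
R2 ← R2 − (1/3)·R1: [0, 0, 0, 0, 0]
1 nonzero row, so the 2 vectors span a space of dimension 1.
Since 1 < 2, the vectors are linearly dependent.

no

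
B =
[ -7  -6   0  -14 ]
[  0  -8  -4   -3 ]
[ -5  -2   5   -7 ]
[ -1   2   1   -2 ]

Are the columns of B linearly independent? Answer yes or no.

Row reduce B to echelon form.
R3 ← R3 − (5/7)·R1: [0, 16/7, 5, 3]
R4 ← R4 − (1/7)·R1: [0, 20/7, 1, 0]
R3 ← R3 + (2/7)·R2: [0, 0, 27/7, 15/7]
R4 ← R4 + (5/14)·R2: [0, 0, -3/7, -15/14]
R4 ← R4 + (1/9)·R3: [0, 0, 0, -5/6]
4 pivots among 4 columns.
Every column is a pivot column, so the columns are linearly independent.

yes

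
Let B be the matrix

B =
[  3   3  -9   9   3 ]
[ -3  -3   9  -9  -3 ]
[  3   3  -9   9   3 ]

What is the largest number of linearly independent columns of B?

1

Row reduce to echelon form.
R2 ← R2 + R1: [0, 0, 0, 0, 0]
R3 ← R3 − R1: [0, 0, 0, 0, 0]
Echelon form has 1 nonzero row, so rank(B) = 1.
The rank gives the maximum number of linearly independent columns: 1.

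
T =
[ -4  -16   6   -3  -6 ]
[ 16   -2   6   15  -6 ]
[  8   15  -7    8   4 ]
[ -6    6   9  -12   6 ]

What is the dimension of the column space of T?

3

Row reduce to echelon form.
R2 ← R2 + (4)·R1: [0, -66, 30, 3, -30]
R3 ← R3 + (2)·R1: [0, -17, 5, 2, -8]
R4 ← R4 − (3/2)·R1: [0, 30, 0, -15/2, 15]
R3 ← R3 − (17/66)·R2: [0, 0, -30/11, 27/22, -3/11]
R4 ← R4 + (5/11)·R2: [0, 0, 150/11, -135/22, 15/11]
R4 ← R4 + (5)·R3: [0, 0, 0, 0, 0]
Echelon form has 3 nonzero rows, so rank(T) = 3.
The column space has dimension equal to the rank: 3.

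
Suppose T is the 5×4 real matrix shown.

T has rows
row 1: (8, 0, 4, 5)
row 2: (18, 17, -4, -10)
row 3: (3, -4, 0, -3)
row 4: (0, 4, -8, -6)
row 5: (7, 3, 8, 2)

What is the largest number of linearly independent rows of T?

Row reduce to echelon form.
R2 ← R2 − (9/4)·R1: [0, 17, -13, -85/4]
R3 ← R3 − (3/8)·R1: [0, -4, -3/2, -39/8]
R5 ← R5 − (7/8)·R1: [0, 3, 9/2, -19/8]
R3 ← R3 + (4/17)·R2: [0, 0, -155/34, -79/8]
R4 ← R4 − (4/17)·R2: [0, 0, -84/17, -1]
R5 ← R5 − (3/17)·R2: [0, 0, 231/34, 11/8]
R4 ← R4 − (168/155)·R3: [0, 0, 0, 1504/155]
R5 ← R5 + (231/155)·R3: [0, 0, 0, -2068/155]
R5 ← R5 + (11/8)·R4: [0, 0, 0, 0]
Echelon form has 4 nonzero rows, so rank(T) = 4.
The rank gives the maximum number of linearly independent rows: 4.

4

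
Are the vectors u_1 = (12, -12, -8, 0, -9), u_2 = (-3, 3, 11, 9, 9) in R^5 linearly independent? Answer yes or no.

yes

Form the matrix with these vectors as rows and row reduce.
R2 ← R2 + (1/4)·R1: [0, 0, 9, 9, 27/4]
2 nonzero rows, so the 2 vectors span a space of dimension 2.
Since 2 = 2, the vectors are linearly independent.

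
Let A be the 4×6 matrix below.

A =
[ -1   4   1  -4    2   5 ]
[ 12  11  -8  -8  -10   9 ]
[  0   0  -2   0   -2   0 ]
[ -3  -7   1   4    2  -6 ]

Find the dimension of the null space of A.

2

Row reduce to echelon form.
R2 ← R2 + (12)·R1: [0, 59, 4, -56, 14, 69]
R4 ← R4 − (3)·R1: [0, -19, -2, 16, -4, -21]
R4 ← R4 + (19/59)·R2: [0, 0, -42/59, -120/59, 30/59, 72/59]
R4 ← R4 − (21/59)·R3: [0, 0, 0, -120/59, 72/59, 72/59]
4 nonzero rows, so rank(A) = 4.
A has 6 columns; by rank–nullity, nullity = 6 − 4 = 2.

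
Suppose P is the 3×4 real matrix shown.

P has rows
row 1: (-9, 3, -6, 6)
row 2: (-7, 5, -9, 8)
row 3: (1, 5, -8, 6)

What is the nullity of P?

2

Row reduce to echelon form.
R2 ← R2 − (7/9)·R1: [0, 8/3, -13/3, 10/3]
R3 ← R3 + (1/9)·R1: [0, 16/3, -26/3, 20/3]
R3 ← R3 − (2)·R2: [0, 0, 0, 0]
2 nonzero rows, so rank(P) = 2.
P has 4 columns; by rank–nullity, nullity = 4 − 2 = 2.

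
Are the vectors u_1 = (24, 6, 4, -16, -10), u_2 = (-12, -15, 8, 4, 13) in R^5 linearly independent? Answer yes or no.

Form the matrix with these vectors as rows and row reduce.
R2 ← R2 + (1/2)·R1: [0, -12, 10, -4, 8]
2 nonzero rows, so the 2 vectors span a space of dimension 2.
Since 2 = 2, the vectors are linearly independent.

yes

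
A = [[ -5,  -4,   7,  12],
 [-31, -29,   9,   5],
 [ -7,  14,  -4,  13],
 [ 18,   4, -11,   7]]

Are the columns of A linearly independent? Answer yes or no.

yes

Row reduce A to echelon form.
R2 ← R2 − (31/5)·R1: [0, -21/5, -172/5, -347/5]
R3 ← R3 − (7/5)·R1: [0, 98/5, -69/5, -19/5]
R4 ← R4 + (18/5)·R1: [0, -52/5, 71/5, 251/5]
R3 ← R3 + (14/3)·R2: [0, 0, -523/3, -983/3]
R4 ← R4 − (52/21)·R2: [0, 0, 2087/21, 4663/21]
R4 ← R4 + (2087/3661)·R3: [0, 0, 0, 129076/3661]
4 pivots among 4 columns.
Every column is a pivot column, so the columns are linearly independent.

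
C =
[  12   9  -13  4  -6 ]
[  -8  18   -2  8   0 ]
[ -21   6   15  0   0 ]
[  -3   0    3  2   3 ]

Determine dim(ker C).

1

Row reduce to echelon form.
R2 ← R2 + (2/3)·R1: [0, 24, -32/3, 32/3, -4]
R3 ← R3 + (7/4)·R1: [0, 87/4, -31/4, 7, -21/2]
R4 ← R4 + (1/4)·R1: [0, 9/4, -1/4, 3, 3/2]
R3 ← R3 − (29/32)·R2: [0, 0, 23/12, -8/3, -55/8]
R4 ← R4 − (3/32)·R2: [0, 0, 3/4, 2, 15/8]
R4 ← R4 − (9/23)·R3: [0, 0, 0, 70/23, 105/23]
4 nonzero rows, so rank(C) = 4.
C has 5 columns; by rank–nullity, nullity = 5 − 4 = 1.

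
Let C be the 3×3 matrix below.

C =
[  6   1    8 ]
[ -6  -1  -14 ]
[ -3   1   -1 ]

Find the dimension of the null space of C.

0

Row reduce to echelon form.
R2 ← R2 + R1: [0, 0, -6]
R3 ← R3 + (1/2)·R1: [0, 3/2, 3]
Swap R2 ↔ R3
3 nonzero rows, so rank(C) = 3.
C has 3 columns; by rank–nullity, nullity = 3 − 3 = 0.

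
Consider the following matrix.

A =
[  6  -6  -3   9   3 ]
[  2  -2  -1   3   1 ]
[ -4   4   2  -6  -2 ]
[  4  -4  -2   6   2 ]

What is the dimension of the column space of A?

1

Row reduce to echelon form.
R2 ← R2 − (1/3)·R1: [0, 0, 0, 0, 0]
R3 ← R3 + (2/3)·R1: [0, 0, 0, 0, 0]
R4 ← R4 − (2/3)·R1: [0, 0, 0, 0, 0]
Echelon form has 1 nonzero row, so rank(A) = 1.
The column space has dimension equal to the rank: 1.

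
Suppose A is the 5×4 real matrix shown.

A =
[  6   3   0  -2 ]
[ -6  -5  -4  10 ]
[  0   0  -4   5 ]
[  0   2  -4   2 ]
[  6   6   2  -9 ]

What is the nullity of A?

Row reduce to echelon form.
R2 ← R2 + R1: [0, -2, -4, 8]
R5 ← R5 − R1: [0, 3, 2, -7]
R4 ← R4 + R2: [0, 0, -8, 10]
R5 ← R5 + (3/2)·R2: [0, 0, -4, 5]
R4 ← R4 − (2)·R3: [0, 0, 0, 0]
R5 ← R5 − R3: [0, 0, 0, 0]
3 nonzero rows, so rank(A) = 3.
A has 4 columns; by rank–nullity, nullity = 4 − 3 = 1.

1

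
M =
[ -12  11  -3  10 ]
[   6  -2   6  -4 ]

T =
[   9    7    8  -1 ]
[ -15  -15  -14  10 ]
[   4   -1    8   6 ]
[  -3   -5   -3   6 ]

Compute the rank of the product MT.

2

First compute MT:
[[-315, -296, -304, 164],
 [120,  86, 136, -14]]
Now row reduce the product.
R2 ← R2 + (8/21)·R1: [0, -562/21, 424/21, 1018/21]
2 nonzero rows, so rank(MT) = 2.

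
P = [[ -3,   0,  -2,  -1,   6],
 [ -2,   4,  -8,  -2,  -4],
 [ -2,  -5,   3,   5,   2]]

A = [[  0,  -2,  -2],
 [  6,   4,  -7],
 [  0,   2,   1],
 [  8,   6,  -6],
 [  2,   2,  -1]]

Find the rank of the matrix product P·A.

First compute PA:
[[  4,   8,   4],
 [  0, -16, -16],
 [ 14,  24,  10]]
Now row reduce the product.
R3 ← R3 − (7/2)·R1: [0, -4, -4]
R3 ← R3 − (1/4)·R2: [0, 0, 0]
2 nonzero rows, so rank(PA) = 2.

2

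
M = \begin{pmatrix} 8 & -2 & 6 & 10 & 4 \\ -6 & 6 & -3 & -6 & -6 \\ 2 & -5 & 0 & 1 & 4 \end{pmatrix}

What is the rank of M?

Row reduce to echelon form.
R2 ← R2 + (3/4)·R1: [0, 9/2, 3/2, 3/2, -3]
R3 ← R3 − (1/4)·R1: [0, -9/2, -3/2, -3/2, 3]
R3 ← R3 + R2: [0, 0, 0, 0, 0]
Echelon form has 2 nonzero rows, so rank(M) = 2.

2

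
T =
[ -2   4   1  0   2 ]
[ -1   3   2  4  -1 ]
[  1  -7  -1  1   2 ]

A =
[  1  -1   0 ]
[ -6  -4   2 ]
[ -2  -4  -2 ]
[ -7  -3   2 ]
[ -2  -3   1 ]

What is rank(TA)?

3

First compute TA:
[[-32, -24,   8],
 [-49, -28,   9],
 [ 34,  22,  -8]]
Now row reduce the product.
R2 ← R2 − (49/32)·R1: [0, 35/4, -13/4]
R3 ← R3 + (17/16)·R1: [0, -7/2, 1/2]
R3 ← R3 + (2/5)·R2: [0, 0, -4/5]
3 nonzero rows, so rank(TA) = 3.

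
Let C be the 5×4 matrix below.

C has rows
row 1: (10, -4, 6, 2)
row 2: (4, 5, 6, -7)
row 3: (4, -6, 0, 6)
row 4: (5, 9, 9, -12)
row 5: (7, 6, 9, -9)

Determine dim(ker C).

2

Row reduce to echelon form.
R2 ← R2 − (2/5)·R1: [0, 33/5, 18/5, -39/5]
R3 ← R3 − (2/5)·R1: [0, -22/5, -12/5, 26/5]
R4 ← R4 − (1/2)·R1: [0, 11, 6, -13]
R5 ← R5 − (7/10)·R1: [0, 44/5, 24/5, -52/5]
R3 ← R3 + (2/3)·R2: [0, 0, 0, 0]
R4 ← R4 − (5/3)·R2: [0, 0, 0, 0]
R5 ← R5 − (4/3)·R2: [0, 0, 0, 0]
2 nonzero rows, so rank(C) = 2.
C has 4 columns; by rank–nullity, nullity = 4 − 2 = 2.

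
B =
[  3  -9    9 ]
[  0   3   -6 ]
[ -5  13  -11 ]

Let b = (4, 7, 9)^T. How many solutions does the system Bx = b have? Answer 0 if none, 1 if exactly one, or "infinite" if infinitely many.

0

Row reduce the augmented matrix [B | b].
R3 ← R3 + (5/3)·R1: [0, -2, 4, 47/3]
R3 ← R3 + (2/3)·R2: [0, 0, 0, 61/3]
The echelon form has 3 nonzero rows; the last pivot sits in the augmented column, so rank(B) = 2 but rank([B|b]) = 3.
Since the ranks differ, the system is inconsistent.
It has no solutions.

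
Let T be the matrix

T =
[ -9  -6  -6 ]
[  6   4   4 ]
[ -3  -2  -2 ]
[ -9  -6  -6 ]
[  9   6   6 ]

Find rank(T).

Row reduce to echelon form.
R2 ← R2 + (2/3)·R1: [0, 0, 0]
R3 ← R3 − (1/3)·R1: [0, 0, 0]
R4 ← R4 − R1: [0, 0, 0]
R5 ← R5 + R1: [0, 0, 0]
Echelon form has 1 nonzero row, so rank(T) = 1.

1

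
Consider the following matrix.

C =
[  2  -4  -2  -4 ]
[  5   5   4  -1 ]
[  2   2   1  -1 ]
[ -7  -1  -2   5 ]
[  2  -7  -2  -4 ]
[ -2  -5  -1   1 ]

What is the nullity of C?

Row reduce to echelon form.
R2 ← R2 − (5/2)·R1: [0, 15, 9, 9]
R3 ← R3 − R1: [0, 6, 3, 3]
R4 ← R4 + (7/2)·R1: [0, -15, -9, -9]
R5 ← R5 − R1: [0, -3, 0, 0]
R6 ← R6 + R1: [0, -9, -3, -3]
R3 ← R3 − (2/5)·R2: [0, 0, -3/5, -3/5]
R4 ← R4 + R2: [0, 0, 0, 0]
R5 ← R5 + (1/5)·R2: [0, 0, 9/5, 9/5]
R6 ← R6 + (3/5)·R2: [0, 0, 12/5, 12/5]
R5 ← R5 + (3)·R3: [0, 0, 0, 0]
R6 ← R6 + (4)·R3: [0, 0, 0, 0]
3 nonzero rows, so rank(C) = 3.
C has 4 columns; by rank–nullity, nullity = 4 − 3 = 1.

1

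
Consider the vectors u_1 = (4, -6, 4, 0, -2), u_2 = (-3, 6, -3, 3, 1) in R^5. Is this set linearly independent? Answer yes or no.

Form the matrix with these vectors as rows and row reduce.
R2 ← R2 + (3/4)·R1: [0, 3/2, 0, 3, -1/2]
2 nonzero rows, so the 2 vectors span a space of dimension 2.
Since 2 = 2, the vectors are linearly independent.

yes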